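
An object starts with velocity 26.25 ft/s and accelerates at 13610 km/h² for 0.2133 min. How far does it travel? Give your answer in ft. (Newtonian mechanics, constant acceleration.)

v₀ = 26.25 ft/s × 0.3048 = 8.001 m/s
a = 13610 km/h² × 7.716049382716049e-05 = 1.05015 m/s²
t = 0.2133 min × 60.0 = 12.798 s
d = v₀ × t + ½ × a × t² = 8.001 × 12.798 + 0.5 × 1.05015 × 12.798² = 188.398 m
d = 188.398 m / 0.3048 = 618.1 ft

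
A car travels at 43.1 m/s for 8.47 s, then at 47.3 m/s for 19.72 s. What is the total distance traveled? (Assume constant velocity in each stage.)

d₁ = v₁t₁ = 43.1 × 8.47 = 365.057 m
d₂ = v₂t₂ = 47.3 × 19.72 = 932.756 m
d_total = 365.057 + 932.756 = 1297.81 m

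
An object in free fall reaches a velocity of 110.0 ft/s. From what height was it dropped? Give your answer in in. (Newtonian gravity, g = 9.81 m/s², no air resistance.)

v = 110.0 ft/s × 0.3048 = 33.528 m/s
h = v² / (2g) = 33.528² / (2 × 9.81) = 57.2949 m
h = 57.2949 m / 0.0254 = 2256 in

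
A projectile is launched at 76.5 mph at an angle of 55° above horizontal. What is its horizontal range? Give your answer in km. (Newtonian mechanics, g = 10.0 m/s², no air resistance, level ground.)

v₀ = 76.5 mph × 0.44704 = 34.1986 m/s
R = v₀² × sin(2θ) / g = 34.1986² × sin(2 × 55°) / 10.0 = 1169.54 × 0.939693 / 10.0 = 109.901 m
R = 109.901 m / 1000.0 = 0.1099 km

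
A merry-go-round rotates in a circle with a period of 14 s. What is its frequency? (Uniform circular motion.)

f = 1/T = 1/14 = 0.0714 Hz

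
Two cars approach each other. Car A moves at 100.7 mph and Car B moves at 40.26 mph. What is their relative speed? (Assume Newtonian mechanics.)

v_rel = v_A + v_B = 100.7 + 40.26 = 140.96 mph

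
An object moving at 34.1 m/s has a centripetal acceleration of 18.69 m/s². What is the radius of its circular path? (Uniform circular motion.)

r = v²/a_c = 34.1²/18.69 = 62.22 m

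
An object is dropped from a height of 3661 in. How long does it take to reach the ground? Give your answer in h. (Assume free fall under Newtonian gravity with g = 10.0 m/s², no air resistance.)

h = 3661 in × 0.0254 = 92.9894 m
t = √(2h/g) = √(2 × 92.9894 / 10.0) = 4.31253 s
t = 4.31253 s / 3600.0 = 0.001198 h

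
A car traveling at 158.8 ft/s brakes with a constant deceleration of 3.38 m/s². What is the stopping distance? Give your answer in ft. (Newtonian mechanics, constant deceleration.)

v₀ = 158.8 ft/s × 0.3048 = 48.4022 m/s
d = v₀² / (2a) = 48.4022² / (2 × 3.38) = 2342.77 / 6.76 = 346.564 m
d = 346.564 m / 0.3048 = 1137 ft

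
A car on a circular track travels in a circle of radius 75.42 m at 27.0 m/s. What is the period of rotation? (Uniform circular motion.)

T = 2πr/v = 2π×75.42/27.0 = 17.55 s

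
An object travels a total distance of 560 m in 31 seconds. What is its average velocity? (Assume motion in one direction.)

v_avg = Δd / Δt = 560 / 31 = 18.06 m/s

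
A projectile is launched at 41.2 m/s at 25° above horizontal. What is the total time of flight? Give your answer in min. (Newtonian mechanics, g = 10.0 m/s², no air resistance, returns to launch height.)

T = 2 × v₀ × sin(θ) / g = 2 × 41.2 × sin(25°) / 10.0 = 2 × 41.2 × 0.422618 / 10.0 = 3.48237 s
T = 3.48237 s / 60.0 = 0.05804 min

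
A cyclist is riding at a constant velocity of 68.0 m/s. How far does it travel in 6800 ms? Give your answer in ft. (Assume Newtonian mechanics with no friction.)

t = 6800 ms × 0.001 = 6.8 s
d = v × t = 68.0 × 6.8 = 462.4 m
d = 462.4 m / 0.3048 = 1517 ft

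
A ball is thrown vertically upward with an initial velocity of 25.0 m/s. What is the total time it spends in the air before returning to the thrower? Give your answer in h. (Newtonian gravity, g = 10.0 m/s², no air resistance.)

t_total = 2 × v₀ / g = 2 × 25.0 / 10.0 = 5.0 s
t_total = 5.0 s / 3600.0 = 0.001389 h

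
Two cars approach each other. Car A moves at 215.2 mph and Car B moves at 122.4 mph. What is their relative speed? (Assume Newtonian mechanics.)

v_rel = v_A + v_B = 215.2 + 122.4 = 337.6 mph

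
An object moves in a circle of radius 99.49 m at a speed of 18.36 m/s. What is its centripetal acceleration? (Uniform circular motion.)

a_c = v²/r = 18.36²/99.49 = 337.0896/99.49 = 3.39 m/s²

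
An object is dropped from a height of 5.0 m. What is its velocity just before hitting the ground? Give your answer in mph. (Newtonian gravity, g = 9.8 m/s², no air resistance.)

v = √(2gh) = √(2 × 9.8 × 5.0) = 9.89949 m/s
v = 9.89949 m/s / 0.44704 = 22.14 mph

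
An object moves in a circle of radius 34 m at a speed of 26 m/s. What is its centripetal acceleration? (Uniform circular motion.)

a_c = v²/r = 26²/34 = 676/34 = 19.88 m/s²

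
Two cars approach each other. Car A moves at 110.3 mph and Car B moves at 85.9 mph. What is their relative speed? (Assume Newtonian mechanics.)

v_rel = v_A + v_B = 110.3 + 85.9 = 196.2 mph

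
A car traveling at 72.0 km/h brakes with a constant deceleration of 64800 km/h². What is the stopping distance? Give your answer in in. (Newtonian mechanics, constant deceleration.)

v₀ = 72.0 km/h × 0.2777777777777778 = 20.0 m/s
a = 64800 km/h² × 7.716049382716049e-05 = 5.0 m/s²
d = v₀² / (2a) = 20.0² / (2 × 5.0) = 400.0 / 10.0 = 40.0 m
d = 40.0 m / 0.0254 = 1575 in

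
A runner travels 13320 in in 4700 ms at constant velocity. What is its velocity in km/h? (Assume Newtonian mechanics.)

d = 13320 in × 0.0254 = 338.328 m
t = 4700 ms × 0.001 = 4.7 s
v = d / t = 338.328 / 4.7 = 71.9847 m/s
v = 71.9847 m/s / 0.2777777777777778 = 259.1 km/h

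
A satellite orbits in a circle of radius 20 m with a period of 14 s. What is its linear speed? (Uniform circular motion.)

v = 2πr/T = 2π×20/14 = 8.98 m/s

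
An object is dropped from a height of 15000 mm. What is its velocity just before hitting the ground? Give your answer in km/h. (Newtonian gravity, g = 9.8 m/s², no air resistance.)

h = 15000 mm × 0.001 = 15.0 m
v = √(2gh) = √(2 × 9.8 × 15.0) = 17.1464 m/s
v = 17.1464 m/s / 0.2777777777777778 = 61.73 km/h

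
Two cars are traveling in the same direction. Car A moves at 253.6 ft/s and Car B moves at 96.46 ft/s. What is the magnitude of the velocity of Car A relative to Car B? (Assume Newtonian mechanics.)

v_rel = |v_A - v_B| = |253.6 - 96.46| = 157.14 ft/s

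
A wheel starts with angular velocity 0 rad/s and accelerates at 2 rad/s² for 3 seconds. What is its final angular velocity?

ω = ω₀ + αt = 0 + 2 × 3 = 6 rad/s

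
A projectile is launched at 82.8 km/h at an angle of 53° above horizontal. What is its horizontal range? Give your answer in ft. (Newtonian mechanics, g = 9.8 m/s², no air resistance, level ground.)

v₀ = 82.8 km/h × 0.2777777777777778 = 23.0 m/s
R = v₀² × sin(2θ) / g = 23.0² × sin(2 × 53°) / 9.8 = 529.0 × 0.961262 / 9.8 = 51.8885 m
R = 51.8885 m / 0.3048 = 170.2 ft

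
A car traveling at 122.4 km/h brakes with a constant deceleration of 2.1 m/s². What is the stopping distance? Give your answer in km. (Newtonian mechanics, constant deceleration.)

v₀ = 122.4 km/h × 0.2777777777777778 = 34.0 m/s
d = v₀² / (2a) = 34.0² / (2 × 2.1) = 1156.0 / 4.2 = 275.238 m
d = 275.238 m / 1000.0 = 0.2752 km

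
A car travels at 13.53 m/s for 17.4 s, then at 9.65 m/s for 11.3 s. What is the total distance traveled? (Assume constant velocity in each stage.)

d₁ = v₁t₁ = 13.53 × 17.4 = 235.422 m
d₂ = v₂t₂ = 9.65 × 11.3 = 109.045 m
d_total = 235.422 + 109.045 = 344.47 m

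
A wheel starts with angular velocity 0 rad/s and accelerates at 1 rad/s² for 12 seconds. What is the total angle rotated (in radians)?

θ = ω₀t + ½αt² = 0×12 + ½×1×12² = 72.0 rad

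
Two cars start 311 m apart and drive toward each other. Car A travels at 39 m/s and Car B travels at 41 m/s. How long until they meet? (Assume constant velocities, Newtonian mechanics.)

Combined speed: v_combined = 39 + 41 = 80 m/s
Time to meet: t = d/v_combined = 311/80 = 3.89 s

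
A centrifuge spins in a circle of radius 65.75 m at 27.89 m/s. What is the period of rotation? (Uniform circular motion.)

T = 2πr/v = 2π×65.75/27.89 = 14.81 s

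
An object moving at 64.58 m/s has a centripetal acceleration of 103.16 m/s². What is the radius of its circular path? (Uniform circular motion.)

r = v²/a_c = 64.58²/103.16 = 40.43 m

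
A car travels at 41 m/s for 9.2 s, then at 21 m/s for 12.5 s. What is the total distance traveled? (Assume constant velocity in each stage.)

d₁ = v₁t₁ = 41 × 9.2 = 377.2 m
d₂ = v₂t₂ = 21 × 12.5 = 262.5 m
d_total = 377.2 + 262.5 = 639.7 m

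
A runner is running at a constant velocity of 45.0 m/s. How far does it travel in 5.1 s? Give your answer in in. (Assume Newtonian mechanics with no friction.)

d = v × t = 45.0 × 5.1 = 229.5 m
d = 229.5 m / 0.0254 = 9035 in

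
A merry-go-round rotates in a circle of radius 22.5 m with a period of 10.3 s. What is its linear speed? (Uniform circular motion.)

v = 2πr/T = 2π×22.5/10.3 = 13.73 m/s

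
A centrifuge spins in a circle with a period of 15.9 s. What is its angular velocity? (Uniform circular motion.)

ω = 2π/T = 2π/15.9 = 0.3952 rad/s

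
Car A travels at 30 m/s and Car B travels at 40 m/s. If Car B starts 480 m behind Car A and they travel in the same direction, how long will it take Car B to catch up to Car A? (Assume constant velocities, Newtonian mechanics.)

Relative speed: v_rel = 40 - 30 = 10 m/s
Time to catch: t = d₀/v_rel = 480/10 = 48.0 s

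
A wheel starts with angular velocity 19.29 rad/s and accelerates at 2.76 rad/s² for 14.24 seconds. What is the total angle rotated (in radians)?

θ = ω₀t + ½αt² = 19.29×14.24 + ½×2.76×14.24² = 554.52 rad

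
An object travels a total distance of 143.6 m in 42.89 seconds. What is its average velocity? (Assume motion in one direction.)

v_avg = Δd / Δt = 143.6 / 42.89 = 3.35 m/s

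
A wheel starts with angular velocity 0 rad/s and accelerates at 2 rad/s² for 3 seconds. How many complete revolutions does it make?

θ = ω₀t + ½αt² = 0×3 + ½×2×3² = 9.0 rad
Total revolutions = θ/(2π) = 9.0/(2π) = 1.43
Complete revolutions = ⌊1.43⌋ = 1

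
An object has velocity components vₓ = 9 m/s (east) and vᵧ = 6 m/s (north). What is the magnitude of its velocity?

|v| = √(vₓ² + vᵧ²) = √(9² + 6²) = √(117) = 10.82 m/s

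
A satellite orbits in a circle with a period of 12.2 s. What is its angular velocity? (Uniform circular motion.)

ω = 2π/T = 2π/12.2 = 0.515 rad/s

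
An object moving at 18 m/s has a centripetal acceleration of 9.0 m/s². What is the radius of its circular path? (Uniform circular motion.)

r = v²/a_c = 18²/9.0 = 36.0 m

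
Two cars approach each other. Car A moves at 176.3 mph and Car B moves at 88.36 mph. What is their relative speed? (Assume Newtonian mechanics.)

v_rel = v_A + v_B = 176.3 + 88.36 = 264.66 mph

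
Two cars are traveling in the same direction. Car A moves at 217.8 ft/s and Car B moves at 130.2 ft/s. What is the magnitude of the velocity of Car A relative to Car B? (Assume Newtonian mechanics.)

v_rel = |v_A - v_B| = |217.8 - 130.2| = 87.6 ft/s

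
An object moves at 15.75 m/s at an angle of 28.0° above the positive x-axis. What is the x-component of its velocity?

vₓ = v cos(θ) = 15.75 × cos(28.0°) = 13.91 m/s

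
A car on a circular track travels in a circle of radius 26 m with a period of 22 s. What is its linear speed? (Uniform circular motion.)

v = 2πr/T = 2π×26/22 = 7.43 m/s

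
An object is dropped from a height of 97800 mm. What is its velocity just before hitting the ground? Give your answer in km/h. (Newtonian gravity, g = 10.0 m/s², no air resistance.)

h = 97800 mm × 0.001 = 97.8 m
v = √(2gh) = √(2 × 10.0 × 97.8) = 44.2267 m/s
v = 44.2267 m/s / 0.2777777777777778 = 159.2 km/h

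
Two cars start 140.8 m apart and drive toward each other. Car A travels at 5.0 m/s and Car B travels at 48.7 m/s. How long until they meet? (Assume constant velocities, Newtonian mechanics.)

Combined speed: v_combined = 5.0 + 48.7 = 53.7 m/s
Time to meet: t = d/v_combined = 140.8/53.7 = 2.62 s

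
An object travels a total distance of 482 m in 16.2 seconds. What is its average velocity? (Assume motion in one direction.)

v_avg = Δd / Δt = 482 / 16.2 = 29.75 m/s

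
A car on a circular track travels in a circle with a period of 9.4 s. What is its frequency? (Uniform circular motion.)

f = 1/T = 1/9.4 = 0.1064 Hz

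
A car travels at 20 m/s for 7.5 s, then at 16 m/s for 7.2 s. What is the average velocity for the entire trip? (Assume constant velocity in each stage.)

d₁ = v₁t₁ = 20 × 7.5 = 150.0 m
d₂ = v₂t₂ = 16 × 7.2 = 115.2 m
d_total = 265.2 m, t_total = 14.7 s
v_avg = d_total/t_total = 265.2/14.7 = 18.04 m/s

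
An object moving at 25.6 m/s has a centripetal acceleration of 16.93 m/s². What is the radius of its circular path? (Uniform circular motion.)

r = v²/a_c = 25.6²/16.93 = 38.71 m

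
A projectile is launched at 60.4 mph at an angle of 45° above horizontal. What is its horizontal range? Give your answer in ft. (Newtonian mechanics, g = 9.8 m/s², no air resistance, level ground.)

v₀ = 60.4 mph × 0.44704 = 27.0012 m/s
R = v₀² × sin(2θ) / g = 27.0012² × sin(2 × 45°) / 9.8 = 729.065 × 1.0 / 9.8 = 74.3944 m
R = 74.3944 m / 0.3048 = 244.1 ft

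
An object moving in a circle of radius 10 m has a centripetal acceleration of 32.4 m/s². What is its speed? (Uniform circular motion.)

v = √(a_c × r) = √(32.4 × 10) = 18.0 m/s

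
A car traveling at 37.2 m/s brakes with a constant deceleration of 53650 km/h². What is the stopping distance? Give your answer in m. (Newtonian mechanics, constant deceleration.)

a = 53650 km/h² × 7.716049382716049e-05 = 4.13966 m/s²
d = v₀² / (2a) = 37.2² / (2 × 4.13966) = 1383.84 / 8.27932 = 167.1 m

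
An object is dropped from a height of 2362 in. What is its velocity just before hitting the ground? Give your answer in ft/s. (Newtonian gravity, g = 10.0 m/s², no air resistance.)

h = 2362 in × 0.0254 = 59.9948 m
v = √(2gh) = √(2 × 10.0 × 59.9948) = 34.6395 m/s
v = 34.6395 m/s / 0.3048 = 113.6 ft/s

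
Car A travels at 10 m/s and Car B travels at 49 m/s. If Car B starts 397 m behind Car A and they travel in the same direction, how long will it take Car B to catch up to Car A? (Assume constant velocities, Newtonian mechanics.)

Relative speed: v_rel = 49 - 10 = 39 m/s
Time to catch: t = d₀/v_rel = 397/39 = 10.18 s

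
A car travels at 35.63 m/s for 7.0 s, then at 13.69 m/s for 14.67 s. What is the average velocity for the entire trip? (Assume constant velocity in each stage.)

d₁ = v₁t₁ = 35.63 × 7.0 = 249.41 m
d₂ = v₂t₂ = 13.69 × 14.67 = 200.8323 m
d_total = 450.2423 m, t_total = 21.67 s
v_avg = d_total/t_total = 450.2423/21.67 = 20.78 m/s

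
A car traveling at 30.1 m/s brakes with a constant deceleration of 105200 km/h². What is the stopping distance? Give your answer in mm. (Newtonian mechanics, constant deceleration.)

a = 105200 km/h² × 7.716049382716049e-05 = 8.11728 m/s²
d = v₀² / (2a) = 30.1² / (2 × 8.11728) = 906.01 / 16.2346 = 55.8073 m
d = 55.8073 m / 0.001 = 55810 mm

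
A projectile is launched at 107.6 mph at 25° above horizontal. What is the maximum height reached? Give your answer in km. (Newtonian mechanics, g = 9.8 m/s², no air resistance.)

v₀ = 107.6 mph × 0.44704 = 48.1015 m/s
H = v₀² × sin²(θ) / (2g) = 48.1015² × sin(25°)² / (2 × 9.8) = 2313.75 × 0.178606 / 19.6 = 21.0842 m
H = 21.0842 m / 1000.0 = 0.02108 km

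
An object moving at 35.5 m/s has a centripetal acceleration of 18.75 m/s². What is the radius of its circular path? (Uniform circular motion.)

r = v²/a_c = 35.5²/18.75 = 67.21 m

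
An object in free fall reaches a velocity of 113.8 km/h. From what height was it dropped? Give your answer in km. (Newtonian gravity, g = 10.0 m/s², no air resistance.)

v = 113.8 km/h × 0.2777777777777778 = 31.6111 m/s
h = v² / (2g) = 31.6111² / (2 × 10.0) = 49.9631 m
h = 49.9631 m / 1000.0 = 0.04996 km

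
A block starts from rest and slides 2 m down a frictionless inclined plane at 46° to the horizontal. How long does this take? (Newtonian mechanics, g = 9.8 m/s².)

a = g sin(θ) = 9.8 × sin(46°) = 7.0495 m/s²
t = √(2d/a) = √(2 × 2 / 7.0495) = 0.75 s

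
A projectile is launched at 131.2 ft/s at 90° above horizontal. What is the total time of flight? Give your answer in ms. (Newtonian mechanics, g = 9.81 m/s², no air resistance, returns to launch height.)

v₀ = 131.2 ft/s × 0.3048 = 39.9898 m/s
T = 2 × v₀ × sin(θ) / g = 2 × 39.9898 × sin(90°) / 9.81 = 2 × 39.9898 × 1.0 / 9.81 = 8.15286 s
T = 8.15286 s / 0.001 = 8153 ms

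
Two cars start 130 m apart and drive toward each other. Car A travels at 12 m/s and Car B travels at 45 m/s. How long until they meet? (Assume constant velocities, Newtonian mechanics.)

Combined speed: v_combined = 12 + 45 = 57 m/s
Time to meet: t = d/v_combined = 130/57 = 2.28 s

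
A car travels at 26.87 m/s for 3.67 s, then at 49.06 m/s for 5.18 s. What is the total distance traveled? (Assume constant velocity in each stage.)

d₁ = v₁t₁ = 26.87 × 3.67 = 98.6129 m
d₂ = v₂t₂ = 49.06 × 5.18 = 254.1308 m
d_total = 98.6129 + 254.1308 = 352.74 m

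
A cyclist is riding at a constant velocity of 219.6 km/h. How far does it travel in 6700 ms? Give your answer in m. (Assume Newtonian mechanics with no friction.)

v = 219.6 km/h × 0.2777777777777778 = 61.0 m/s
t = 6700 ms × 0.001 = 6.7 s
d = v × t = 61.0 × 6.7 = 408.7 m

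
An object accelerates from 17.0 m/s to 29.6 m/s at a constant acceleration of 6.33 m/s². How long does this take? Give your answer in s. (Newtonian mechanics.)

t = (v - v₀) / a = (29.6 - 17.0) / 6.33 = 1.991 s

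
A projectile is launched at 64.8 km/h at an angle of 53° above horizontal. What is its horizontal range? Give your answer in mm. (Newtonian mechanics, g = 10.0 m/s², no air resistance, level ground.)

v₀ = 64.8 km/h × 0.2777777777777778 = 18.0 m/s
R = v₀² × sin(2θ) / g = 18.0² × sin(2 × 53°) / 10.0 = 324.0 × 0.961262 / 10.0 = 31.1449 m
R = 31.1449 m / 0.001 = 31140 mm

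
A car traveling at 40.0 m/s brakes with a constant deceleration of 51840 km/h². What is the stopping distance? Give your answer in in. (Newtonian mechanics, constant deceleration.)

a = 51840 km/h² × 7.716049382716049e-05 = 4.0 m/s²
d = v₀² / (2a) = 40.0² / (2 × 4.0) = 1600.0 / 8.0 = 200.0 m
d = 200.0 m / 0.0254 = 7874 in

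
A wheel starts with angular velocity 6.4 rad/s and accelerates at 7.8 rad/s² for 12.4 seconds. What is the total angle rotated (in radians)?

θ = ω₀t + ½αt² = 6.4×12.4 + ½×7.8×12.4² = 679.02 rad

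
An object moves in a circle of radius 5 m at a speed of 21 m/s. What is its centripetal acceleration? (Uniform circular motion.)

a_c = v²/r = 21²/5 = 441/5 = 88.2 m/s²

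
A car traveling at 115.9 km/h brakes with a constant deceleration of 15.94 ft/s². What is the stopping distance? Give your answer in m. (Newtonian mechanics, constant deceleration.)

v₀ = 115.9 km/h × 0.2777777777777778 = 32.1944 m/s
a = 15.94 ft/s² × 0.3048 = 4.85851 m/s²
d = v₀² / (2a) = 32.1944² / (2 × 4.85851) = 1036.48 / 9.71702 = 106.7 m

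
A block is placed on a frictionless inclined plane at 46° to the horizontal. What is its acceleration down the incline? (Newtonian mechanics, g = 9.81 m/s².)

a = g sin(θ) = 9.81 × sin(46°) = 9.81 × 0.7193 = 7.06 m/s²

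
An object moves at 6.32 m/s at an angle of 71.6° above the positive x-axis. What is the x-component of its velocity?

vₓ = v cos(θ) = 6.32 × cos(71.6°) = 1.99 m/s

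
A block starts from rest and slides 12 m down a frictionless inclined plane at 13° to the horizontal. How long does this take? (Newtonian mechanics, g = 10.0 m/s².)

a = g sin(θ) = 10.0 × sin(13°) = 2.2495 m/s²
t = √(2d/a) = √(2 × 12 / 2.2495) = 3.27 s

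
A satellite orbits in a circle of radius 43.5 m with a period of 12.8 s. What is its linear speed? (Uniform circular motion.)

v = 2πr/T = 2π×43.5/12.8 = 21.35 m/s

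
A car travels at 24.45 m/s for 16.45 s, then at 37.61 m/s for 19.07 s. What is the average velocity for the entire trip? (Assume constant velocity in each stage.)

d₁ = v₁t₁ = 24.45 × 16.45 = 402.2025 m
d₂ = v₂t₂ = 37.61 × 19.07 = 717.2227 m
d_total = 1119.4252 m, t_total = 35.52 s
v_avg = d_total/t_total = 1119.4252/35.52 = 31.52 m/s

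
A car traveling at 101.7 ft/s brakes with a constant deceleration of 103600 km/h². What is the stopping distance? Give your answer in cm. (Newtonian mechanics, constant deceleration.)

v₀ = 101.7 ft/s × 0.3048 = 30.9982 m/s
a = 103600 km/h² × 7.716049382716049e-05 = 7.99383 m/s²
d = v₀² / (2a) = 30.9982² / (2 × 7.99383) = 960.888 / 15.9877 = 60.1017 m
d = 60.1017 m / 0.01 = 6010 cm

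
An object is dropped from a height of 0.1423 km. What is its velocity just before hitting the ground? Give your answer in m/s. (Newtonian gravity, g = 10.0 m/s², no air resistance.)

h = 0.1423 km × 1000.0 = 142.3 m
v = √(2gh) = √(2 × 10.0 × 142.3) = 53.35 m/s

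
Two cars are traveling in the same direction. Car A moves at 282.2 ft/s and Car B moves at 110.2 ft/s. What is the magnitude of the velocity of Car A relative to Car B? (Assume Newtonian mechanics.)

v_rel = |v_A - v_B| = |282.2 - 110.2| = 172.0 ft/s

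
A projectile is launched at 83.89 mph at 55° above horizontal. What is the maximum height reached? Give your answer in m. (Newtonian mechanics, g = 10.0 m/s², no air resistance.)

v₀ = 83.89 mph × 0.44704 = 37.5022 m/s
H = v₀² × sin²(θ) / (2g) = 37.5022² × sin(55°)² / (2 × 10.0) = 1406.42 × 0.67101 / 20.0 = 47.19 m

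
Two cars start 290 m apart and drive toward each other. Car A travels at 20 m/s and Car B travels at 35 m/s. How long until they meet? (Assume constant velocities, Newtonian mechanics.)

Combined speed: v_combined = 20 + 35 = 55 m/s
Time to meet: t = d/v_combined = 290/55 = 5.27 s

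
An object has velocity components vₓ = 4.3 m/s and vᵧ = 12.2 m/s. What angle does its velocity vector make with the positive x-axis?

θ = arctan(vᵧ/vₓ) = arctan(12.2/4.3) = 70.58°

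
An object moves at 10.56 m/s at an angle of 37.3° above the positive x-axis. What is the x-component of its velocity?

vₓ = v cos(θ) = 10.56 × cos(37.3°) = 8.4 m/s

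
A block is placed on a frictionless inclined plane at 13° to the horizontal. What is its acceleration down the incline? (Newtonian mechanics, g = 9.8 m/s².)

a = g sin(θ) = 9.8 × sin(13°) = 9.8 × 0.22495 = 2.2 m/s²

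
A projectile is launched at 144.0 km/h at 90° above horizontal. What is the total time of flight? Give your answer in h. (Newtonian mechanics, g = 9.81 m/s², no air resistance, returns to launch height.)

v₀ = 144.0 km/h × 0.2777777777777778 = 40.0 m/s
T = 2 × v₀ × sin(θ) / g = 2 × 40.0 × sin(90°) / 9.81 = 2 × 40.0 × 1.0 / 9.81 = 8.15494 s
T = 8.15494 s / 3600.0 = 0.002265 h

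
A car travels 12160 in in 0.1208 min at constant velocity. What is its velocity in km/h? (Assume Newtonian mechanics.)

d = 12160 in × 0.0254 = 308.864 m
t = 0.1208 min × 60.0 = 7.248 s
v = d / t = 308.864 / 7.248 = 42.6137 m/s
v = 42.6137 m/s / 0.2777777777777778 = 153.4 km/h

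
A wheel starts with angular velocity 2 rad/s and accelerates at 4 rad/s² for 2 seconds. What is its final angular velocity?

ω = ω₀ + αt = 2 + 4 × 2 = 10 rad/s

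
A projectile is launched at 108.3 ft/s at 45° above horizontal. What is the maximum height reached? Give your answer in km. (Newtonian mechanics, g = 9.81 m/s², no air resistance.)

v₀ = 108.3 ft/s × 0.3048 = 33.0098 m/s
H = v₀² × sin²(θ) / (2g) = 33.0098² × sin(45°)² / (2 × 9.81) = 1089.65 × 0.5 / 19.62 = 27.7689 m
H = 27.7689 m / 1000.0 = 0.02777 km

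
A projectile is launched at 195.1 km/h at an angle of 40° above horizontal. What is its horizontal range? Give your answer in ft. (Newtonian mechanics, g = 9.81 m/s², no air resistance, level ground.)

v₀ = 195.1 km/h × 0.2777777777777778 = 54.1944 m/s
R = v₀² × sin(2θ) / g = 54.1944² × sin(2 × 40°) / 9.81 = 2937.03 × 0.984808 / 9.81 = 294.843 m
R = 294.843 m / 0.3048 = 967.3 ft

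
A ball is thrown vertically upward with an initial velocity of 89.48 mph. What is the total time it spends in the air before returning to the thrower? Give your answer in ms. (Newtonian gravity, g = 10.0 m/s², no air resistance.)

v₀ = 89.48 mph × 0.44704 = 40.0011 m/s
t_total = 2 × v₀ / g = 2 × 40.0011 / 10.0 = 8.00022 s
t_total = 8.00022 s / 0.001 = 8000 ms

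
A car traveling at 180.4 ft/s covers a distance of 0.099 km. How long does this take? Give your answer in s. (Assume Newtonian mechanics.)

d = 0.099 km × 1000.0 = 99.0 m
v = 180.4 ft/s × 0.3048 = 54.9859 m/s
t = d / v = 99.0 / 54.9859 = 1.8 s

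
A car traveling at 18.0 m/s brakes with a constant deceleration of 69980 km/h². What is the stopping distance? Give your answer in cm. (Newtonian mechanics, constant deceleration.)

a = 69980 km/h² × 7.716049382716049e-05 = 5.39969 m/s²
d = v₀² / (2a) = 18.0² / (2 × 5.39969) = 324.0 / 10.7994 = 30.0017 m
d = 30.0017 m / 0.01 = 3000 cm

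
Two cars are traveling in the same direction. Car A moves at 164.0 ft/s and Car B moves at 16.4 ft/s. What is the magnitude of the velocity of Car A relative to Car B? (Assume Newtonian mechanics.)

v_rel = |v_A - v_B| = |164.0 - 16.4| = 147.6 ft/s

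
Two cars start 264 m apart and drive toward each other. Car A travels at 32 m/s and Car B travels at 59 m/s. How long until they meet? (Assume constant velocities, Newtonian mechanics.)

Combined speed: v_combined = 32 + 59 = 91 m/s
Time to meet: t = d/v_combined = 264/91 = 2.9 s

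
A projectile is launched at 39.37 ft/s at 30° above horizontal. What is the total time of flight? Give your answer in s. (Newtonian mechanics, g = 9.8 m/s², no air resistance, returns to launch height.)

v₀ = 39.37 ft/s × 0.3048 = 12.0 m/s
T = 2 × v₀ × sin(θ) / g = 2 × 12.0 × sin(30°) / 9.8 = 2 × 12.0 × 0.5 / 9.8 = 1.224 s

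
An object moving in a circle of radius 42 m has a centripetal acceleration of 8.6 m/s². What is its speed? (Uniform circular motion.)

v = √(a_c × r) = √(8.6 × 42) = 19.01 m/s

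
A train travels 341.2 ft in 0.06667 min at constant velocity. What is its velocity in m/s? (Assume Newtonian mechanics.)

d = 341.2 ft × 0.3048 = 103.998 m
t = 0.06667 min × 60.0 = 4.0002 s
v = d / t = 103.998 / 4.0002 = 26.0 m/s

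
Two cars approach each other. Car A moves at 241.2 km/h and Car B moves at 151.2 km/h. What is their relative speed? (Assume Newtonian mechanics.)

v_rel = v_A + v_B = 241.2 + 151.2 = 392.4 km/h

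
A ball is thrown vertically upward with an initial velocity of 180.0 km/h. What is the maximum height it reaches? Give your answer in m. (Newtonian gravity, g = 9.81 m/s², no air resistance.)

v₀ = 180.0 km/h × 0.2777777777777778 = 50.0 m/s
h_max = v₀² / (2g) = 50.0² / (2 × 9.81) = 2500.0 / 19.62 = 127.4 m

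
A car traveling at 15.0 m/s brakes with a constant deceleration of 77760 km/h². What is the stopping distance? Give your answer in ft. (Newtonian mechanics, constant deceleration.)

a = 77760 km/h² × 7.716049382716049e-05 = 6.0 m/s²
d = v₀² / (2a) = 15.0² / (2 × 6.0) = 225.0 / 12.0 = 18.75 m
d = 18.75 m / 0.3048 = 61.52 ft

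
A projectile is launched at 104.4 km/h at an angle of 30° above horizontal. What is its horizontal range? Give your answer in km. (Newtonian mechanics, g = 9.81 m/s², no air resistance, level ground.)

v₀ = 104.4 km/h × 0.2777777777777778 = 29.0 m/s
R = v₀² × sin(2θ) / g = 29.0² × sin(2 × 30°) / 9.81 = 841.0 × 0.866025 / 9.81 = 74.2433 m
R = 74.2433 m / 1000.0 = 0.07424 km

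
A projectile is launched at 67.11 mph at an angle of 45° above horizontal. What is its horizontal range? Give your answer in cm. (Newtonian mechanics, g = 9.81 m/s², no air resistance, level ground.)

v₀ = 67.11 mph × 0.44704 = 30.0009 m/s
R = v₀² × sin(2θ) / g = 30.0009² × sin(2 × 45°) / 9.81 = 900.054 × 1.0 / 9.81 = 91.7486 m
R = 91.7486 m / 0.01 = 9175 cm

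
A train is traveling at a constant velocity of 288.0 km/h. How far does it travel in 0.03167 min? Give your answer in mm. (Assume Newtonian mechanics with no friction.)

v = 288.0 km/h × 0.2777777777777778 = 80.0 m/s
t = 0.03167 min × 60.0 = 1.9002 s
d = v × t = 80.0 × 1.9002 = 152.016 m
d = 152.016 m / 0.001 = 152000 mm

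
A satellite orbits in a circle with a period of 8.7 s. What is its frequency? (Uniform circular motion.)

f = 1/T = 1/8.7 = 0.1149 Hz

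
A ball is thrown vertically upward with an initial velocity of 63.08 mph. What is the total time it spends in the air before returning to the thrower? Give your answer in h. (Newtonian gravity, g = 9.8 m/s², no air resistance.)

v₀ = 63.08 mph × 0.44704 = 28.1993 m/s
t_total = 2 × v₀ / g = 2 × 28.1993 / 9.8 = 5.75496 s
t_total = 5.75496 s / 3600.0 = 0.001599 h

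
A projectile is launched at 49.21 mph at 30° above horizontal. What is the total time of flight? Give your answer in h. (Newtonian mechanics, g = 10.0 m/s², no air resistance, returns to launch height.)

v₀ = 49.21 mph × 0.44704 = 21.9988 m/s
T = 2 × v₀ × sin(θ) / g = 2 × 21.9988 × sin(30°) / 10.0 = 2 × 21.9988 × 0.5 / 10.0 = 2.19988 s
T = 2.19988 s / 3600.0 = 0.0006111 h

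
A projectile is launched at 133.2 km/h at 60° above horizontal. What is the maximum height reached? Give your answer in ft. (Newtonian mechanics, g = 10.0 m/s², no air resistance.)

v₀ = 133.2 km/h × 0.2777777777777778 = 37.0 m/s
H = v₀² × sin²(θ) / (2g) = 37.0² × sin(60°)² / (2 × 10.0) = 1369.0 × 0.75 / 20.0 = 51.3375 m
H = 51.3375 m / 0.3048 = 168.4 ft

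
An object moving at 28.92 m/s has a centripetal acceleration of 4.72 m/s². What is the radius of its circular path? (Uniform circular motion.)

r = v²/a_c = 28.92²/4.72 = 177.2 m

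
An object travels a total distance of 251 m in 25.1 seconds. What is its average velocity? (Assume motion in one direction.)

v_avg = Δd / Δt = 251 / 25.1 = 10.0 m/s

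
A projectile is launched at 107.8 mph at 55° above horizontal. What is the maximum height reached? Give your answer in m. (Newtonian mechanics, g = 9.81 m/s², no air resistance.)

v₀ = 107.8 mph × 0.44704 = 48.1909 m/s
H = v₀² × sin²(θ) / (2g) = 48.1909² × sin(55°)² / (2 × 9.81) = 2322.36 × 0.67101 / 19.62 = 79.43 m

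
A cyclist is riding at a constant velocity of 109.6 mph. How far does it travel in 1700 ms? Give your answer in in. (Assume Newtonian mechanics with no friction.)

v = 109.6 mph × 0.44704 = 48.9956 m/s
t = 1700 ms × 0.001 = 1.7 s
d = v × t = 48.9956 × 1.7 = 83.2925 m
d = 83.2925 m / 0.0254 = 3279 in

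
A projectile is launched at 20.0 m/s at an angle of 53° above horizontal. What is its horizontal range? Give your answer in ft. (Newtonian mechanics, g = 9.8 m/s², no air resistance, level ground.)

R = v₀² × sin(2θ) / g = 20.0² × sin(2 × 53°) / 9.8 = 400.0 × 0.961262 / 9.8 = 39.2352 m
R = 39.2352 m / 0.3048 = 128.7 ft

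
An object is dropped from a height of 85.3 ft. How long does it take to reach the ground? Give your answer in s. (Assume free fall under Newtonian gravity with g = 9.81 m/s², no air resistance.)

h = 85.3 ft × 0.3048 = 25.9994 m
t = √(2h/g) = √(2 × 25.9994 / 9.81) = 2.302 s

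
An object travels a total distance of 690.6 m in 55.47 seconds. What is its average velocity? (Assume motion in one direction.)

v_avg = Δd / Δt = 690.6 / 55.47 = 12.45 m/s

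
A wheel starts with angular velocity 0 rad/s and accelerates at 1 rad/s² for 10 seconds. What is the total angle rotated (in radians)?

θ = ω₀t + ½αt² = 0×10 + ½×1×10² = 50.0 rad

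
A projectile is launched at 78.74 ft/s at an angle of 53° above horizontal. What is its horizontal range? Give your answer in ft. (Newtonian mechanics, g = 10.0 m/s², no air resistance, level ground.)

v₀ = 78.74 ft/s × 0.3048 = 24.0 m/s
R = v₀² × sin(2θ) / g = 24.0² × sin(2 × 53°) / 10.0 = 576.0 × 0.961262 / 10.0 = 55.3687 m
R = 55.3687 m / 0.3048 = 181.7 ft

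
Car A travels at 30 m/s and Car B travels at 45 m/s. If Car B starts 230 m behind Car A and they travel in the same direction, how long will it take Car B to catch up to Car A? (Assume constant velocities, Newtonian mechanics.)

Relative speed: v_rel = 45 - 30 = 15 m/s
Time to catch: t = d₀/v_rel = 230/15 = 15.33 s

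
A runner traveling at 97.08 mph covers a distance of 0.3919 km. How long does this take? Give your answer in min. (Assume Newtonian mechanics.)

d = 0.3919 km × 1000.0 = 391.9 m
v = 97.08 mph × 0.44704 = 43.3986 m/s
t = d / v = 391.9 / 43.3986 = 9.03025 s
t = 9.03025 s / 60.0 = 0.1505 min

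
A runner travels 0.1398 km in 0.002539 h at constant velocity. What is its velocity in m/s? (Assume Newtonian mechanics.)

d = 0.1398 km × 1000.0 = 139.8 m
t = 0.002539 h × 3600.0 = 9.1404 s
v = d / t = 139.8 / 9.1404 = 15.29 m/s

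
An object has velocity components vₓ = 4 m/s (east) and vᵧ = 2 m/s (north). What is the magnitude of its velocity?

|v| = √(vₓ² + vᵧ²) = √(4² + 2²) = √(20) = 4.47 m/s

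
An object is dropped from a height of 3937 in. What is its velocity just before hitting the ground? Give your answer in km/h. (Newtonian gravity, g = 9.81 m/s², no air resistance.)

h = 3937 in × 0.0254 = 99.9998 m
v = √(2gh) = √(2 × 9.81 × 99.9998) = 44.2944 m/s
v = 44.2944 m/s / 0.2777777777777778 = 159.5 km/h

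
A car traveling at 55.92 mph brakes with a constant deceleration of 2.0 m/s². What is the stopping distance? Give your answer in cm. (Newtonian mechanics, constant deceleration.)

v₀ = 55.92 mph × 0.44704 = 24.9985 m/s
d = v₀² / (2a) = 24.9985² / (2 × 2.0) = 624.925 / 4.0 = 156.231 m
d = 156.231 m / 0.01 = 15620 cm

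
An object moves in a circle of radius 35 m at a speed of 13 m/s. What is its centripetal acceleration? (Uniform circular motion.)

a_c = v²/r = 13²/35 = 169/35 = 4.83 m/s²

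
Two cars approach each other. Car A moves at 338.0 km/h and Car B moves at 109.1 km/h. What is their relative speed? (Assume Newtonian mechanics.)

v_rel = v_A + v_B = 338.0 + 109.1 = 447.1 km/h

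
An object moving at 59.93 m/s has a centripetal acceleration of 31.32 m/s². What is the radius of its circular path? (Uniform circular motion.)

r = v²/a_c = 59.93²/31.32 = 114.67 m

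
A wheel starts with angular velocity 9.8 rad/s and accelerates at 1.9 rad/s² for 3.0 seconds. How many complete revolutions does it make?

θ = ω₀t + ½αt² = 9.8×3.0 + ½×1.9×3.0² = 37.95 rad
Total revolutions = θ/(2π) = 37.95/(2π) = 6.04
Complete revolutions = ⌊6.04⌋ = 6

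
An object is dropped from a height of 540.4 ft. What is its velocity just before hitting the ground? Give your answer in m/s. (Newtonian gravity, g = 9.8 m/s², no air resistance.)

h = 540.4 ft × 0.3048 = 164.714 m
v = √(2gh) = √(2 × 9.8 × 164.714) = 56.82 m/s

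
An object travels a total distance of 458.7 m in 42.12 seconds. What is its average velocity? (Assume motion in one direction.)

v_avg = Δd / Δt = 458.7 / 42.12 = 10.89 m/s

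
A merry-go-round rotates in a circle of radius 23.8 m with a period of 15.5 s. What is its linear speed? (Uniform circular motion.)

v = 2πr/T = 2π×23.8/15.5 = 9.65 m/s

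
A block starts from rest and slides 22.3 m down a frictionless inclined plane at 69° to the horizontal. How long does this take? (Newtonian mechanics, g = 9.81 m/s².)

a = g sin(θ) = 9.81 × sin(69°) = 9.1584 m/s²
t = √(2d/a) = √(2 × 22.3 / 9.1584) = 2.21 s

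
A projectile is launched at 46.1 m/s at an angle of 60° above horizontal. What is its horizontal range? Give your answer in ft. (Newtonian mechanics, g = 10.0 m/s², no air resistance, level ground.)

R = v₀² × sin(2θ) / g = 46.1² × sin(2 × 60°) / 10.0 = 2125.21 × 0.866025 / 10.0 = 184.048 m
R = 184.048 m / 0.3048 = 603.8 ft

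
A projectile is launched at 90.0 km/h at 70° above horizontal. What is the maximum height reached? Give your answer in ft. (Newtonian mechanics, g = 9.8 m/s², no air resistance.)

v₀ = 90.0 km/h × 0.2777777777777778 = 25.0 m/s
H = v₀² × sin²(θ) / (2g) = 25.0² × sin(70°)² / (2 × 9.8) = 625.0 × 0.883022 / 19.6 = 28.1576 m
H = 28.1576 m / 0.3048 = 92.38 ft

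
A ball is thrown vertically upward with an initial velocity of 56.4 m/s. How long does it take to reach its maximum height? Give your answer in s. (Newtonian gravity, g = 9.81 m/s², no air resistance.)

t_up = v₀ / g = 56.4 / 9.81 = 5.749 s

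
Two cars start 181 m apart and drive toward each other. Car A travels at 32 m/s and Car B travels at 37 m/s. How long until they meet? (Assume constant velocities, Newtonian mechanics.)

Combined speed: v_combined = 32 + 37 = 69 m/s
Time to meet: t = d/v_combined = 181/69 = 2.62 s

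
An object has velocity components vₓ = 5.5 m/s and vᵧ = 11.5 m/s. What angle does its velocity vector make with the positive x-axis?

θ = arctan(vᵧ/vₓ) = arctan(11.5/5.5) = 64.44°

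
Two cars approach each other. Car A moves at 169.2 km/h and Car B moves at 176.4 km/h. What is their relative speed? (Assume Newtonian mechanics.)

v_rel = v_A + v_B = 169.2 + 176.4 = 345.6 km/h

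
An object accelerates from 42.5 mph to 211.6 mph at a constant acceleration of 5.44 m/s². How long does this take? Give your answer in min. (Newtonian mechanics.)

v₀ = 42.5 mph × 0.44704 = 18.9992 m/s
v = 211.6 mph × 0.44704 = 94.5937 m/s
t = (v - v₀) / a = (94.5937 - 18.9992) / 5.44 = 13.896 s
t = 13.896 s / 60.0 = 0.2316 min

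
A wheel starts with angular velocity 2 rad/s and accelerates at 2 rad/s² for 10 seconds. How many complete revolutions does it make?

θ = ω₀t + ½αt² = 2×10 + ½×2×10² = 120.0 rad
Total revolutions = θ/(2π) = 120.0/(2π) = 19.1
Complete revolutions = ⌊19.1⌋ = 19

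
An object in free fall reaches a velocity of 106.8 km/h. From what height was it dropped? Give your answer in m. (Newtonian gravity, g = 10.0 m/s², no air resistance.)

v = 106.8 km/h × 0.2777777777777778 = 29.6667 m/s
h = v² / (2g) = 29.6667² / (2 × 10.0) = 44.01 m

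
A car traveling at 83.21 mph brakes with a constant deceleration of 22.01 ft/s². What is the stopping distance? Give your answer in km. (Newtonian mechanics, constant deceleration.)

v₀ = 83.21 mph × 0.44704 = 37.1982 m/s
a = 22.01 ft/s² × 0.3048 = 6.70865 m/s²
d = v₀² / (2a) = 37.1982² / (2 × 6.70865) = 1383.71 / 13.4173 = 103.129 m
d = 103.129 m / 1000.0 = 0.1031 km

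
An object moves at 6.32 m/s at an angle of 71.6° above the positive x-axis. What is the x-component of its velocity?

vₓ = v cos(θ) = 6.32 × cos(71.6°) = 1.99 m/s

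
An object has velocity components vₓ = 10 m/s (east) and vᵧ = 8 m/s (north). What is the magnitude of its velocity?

|v| = √(vₓ² + vᵧ²) = √(10² + 8²) = √(164) = 12.81 m/s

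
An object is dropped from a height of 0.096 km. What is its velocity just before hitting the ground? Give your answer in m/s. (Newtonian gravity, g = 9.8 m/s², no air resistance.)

h = 0.096 km × 1000.0 = 96.0 m
v = √(2gh) = √(2 × 9.8 × 96.0) = 43.38 m/s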